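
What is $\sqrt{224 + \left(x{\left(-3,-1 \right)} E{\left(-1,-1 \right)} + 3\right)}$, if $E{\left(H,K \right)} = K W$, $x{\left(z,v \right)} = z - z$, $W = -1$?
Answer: $\sqrt{227} \approx 15.067$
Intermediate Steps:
$x{\left(z,v \right)} = 0$
$E{\left(H,K \right)} = - K$ ($E{\left(H,K \right)} = K \left(-1\right) = - K$)
$\sqrt{224 + \left(x{\left(-3,-1 \right)} E{\left(-1,-1 \right)} + 3\right)} = \sqrt{224 + \left(0 \left(\left(-1\right) \left(-1\right)\right) + 3\right)} = \sqrt{224 + \left(0 \cdot 1 + 3\right)} = \sqrt{224 + \left(0 + 3\right)} = \sqrt{224 + 3} = \sqrt{227}$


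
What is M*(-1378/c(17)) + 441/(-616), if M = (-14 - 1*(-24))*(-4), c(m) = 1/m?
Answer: 82459457/88 ≈ 9.3704e+5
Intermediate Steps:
M = -40 (M = (-14 + 24)*(-4) = 10*(-4) = -40)
M*(-1378/c(17)) + 441/(-616) = -(-55120)/(1/17) + 441/(-616) = -(-55120)/1/17 + 441*(-1/616) = -(-55120)*17 - 63/88 = -40*(-23426) - 63/88 = 937040 - 63/88 = 82459457/88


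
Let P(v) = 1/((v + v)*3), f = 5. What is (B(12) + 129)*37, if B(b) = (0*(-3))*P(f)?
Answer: 4773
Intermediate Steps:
P(v) = 1/(6*v) (P(v) = (1/3)/(2*v) = (1/(2*v))*(1/3) = 1/(6*v))
B(b) = 0 (B(b) = (0*(-3))*((1/6)/5) = 0*((1/6)*(1/5)) = 0*(1/30) = 0)
(B(12) + 129)*37 = (0 + 129)*37 = 129*37 = 4773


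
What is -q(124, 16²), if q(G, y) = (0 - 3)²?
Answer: -9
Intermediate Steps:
q(G, y) = 9 (q(G, y) = (-3)² = 9)
-q(124, 16²) = -1*9 = -9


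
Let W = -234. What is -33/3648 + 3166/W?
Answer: -1926215/142272 ≈ -13.539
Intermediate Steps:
-33/3648 + 3166/W = -33/3648 + 3166/(-234) = -33*1/3648 + 3166*(-1/234) = -11/1216 - 1583/117 = -1926215/142272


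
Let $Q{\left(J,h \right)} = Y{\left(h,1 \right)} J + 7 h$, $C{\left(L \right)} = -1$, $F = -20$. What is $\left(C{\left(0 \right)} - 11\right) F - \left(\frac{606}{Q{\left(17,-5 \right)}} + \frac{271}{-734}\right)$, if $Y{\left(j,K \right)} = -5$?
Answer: $\frac{1801377}{7340} \approx 245.42$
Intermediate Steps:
$Q{\left(J,h \right)} = - 5 J + 7 h$
$\left(C{\left(0 \right)} - 11\right) F - \left(\frac{606}{Q{\left(17,-5 \right)}} + \frac{271}{-734}\right) = \left(-1 - 11\right) \left(-20\right) - \left(\frac{606}{\left(-5\right) 17 + 7 \left(-5\right)} + \frac{271}{-734}\right) = \left(-12\right) \left(-20\right) - \left(\frac{606}{-85 - 35} + 271 \left(- \frac{1}{734}\right)\right) = 240 - \left(\frac{606}{-120} - \frac{271}{734}\right) = 240 - \left(606 \left(- \frac{1}{120}\right) - \frac{271}{734}\right) = 240 - \left(- \frac{101}{20} - \frac{271}{734}\right) = 240 - - \frac{39777}{7340} = 240 + \frac{39777}{7340} = \frac{1801377}{7340}$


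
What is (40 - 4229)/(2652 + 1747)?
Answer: -4189/4399 ≈ -0.95226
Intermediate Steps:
(40 - 4229)/(2652 + 1747) = -4189/4399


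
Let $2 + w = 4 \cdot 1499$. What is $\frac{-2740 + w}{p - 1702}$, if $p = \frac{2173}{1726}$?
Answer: $- \frac{5616404}{2935479} \approx -1.9133$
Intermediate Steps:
$p = \frac{2173}{1726}$ ($p = 2173 \cdot \frac{1}{1726} = \frac{2173}{1726} \approx 1.259$)
$w = 5994$ ($w = -2 + 4 \cdot 1499 = -2 + 5996 = 5994$)
$\frac{-2740 + w}{p - 1702} = \frac{-2740 + 5994}{\frac{2173}{1726} - 1702} = \frac{3254}{- \frac{2935479}{1726}} = 3254 \left(- \frac{1726}{2935479}\right) = - \frac{5616404}{2935479}$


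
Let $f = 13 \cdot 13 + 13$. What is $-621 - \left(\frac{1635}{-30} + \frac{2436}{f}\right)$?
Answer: $- \frac{15077}{26} \approx -579.88$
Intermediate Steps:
$f = 182$ ($f = 169 + 13 = 182$)
$-621 - \left(\frac{1635}{-30} + \frac{2436}{f}\right) = -621 - \left(\frac{1635}{-30} + \frac{2436}{182}\right) = -621 - \left(1635 \left(- \frac{1}{30}\right) + 2436 \cdot \frac{1}{182}\right) = -621 - \left(- \frac{109}{2} + \frac{174}{13}\right) = -621 - - \frac{1069}{26} = -621 + \frac{1069}{26} = - \frac{15077}{26}$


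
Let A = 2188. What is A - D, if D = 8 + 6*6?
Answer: 2144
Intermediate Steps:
D = 44 (D = 8 + 36 = 44)
A - D = 2188 - 1*44 = 2188 - 44 = 2144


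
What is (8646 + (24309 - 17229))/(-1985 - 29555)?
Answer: -7863/15770 ≈ -0.49860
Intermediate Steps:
(8646 + (24309 - 17229))/(-1985 - 29555) = (8646 + 7080)/(-31540) = 15726*(-1/31540) = -7863/15770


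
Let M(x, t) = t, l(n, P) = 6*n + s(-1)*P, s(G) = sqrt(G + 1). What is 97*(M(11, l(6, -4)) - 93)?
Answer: -5529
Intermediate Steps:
s(G) = sqrt(1 + G)
l(n, P) = 6*n (l(n, P) = 6*n + sqrt(1 - 1)*P = 6*n + sqrt(0)*P = 6*n + 0*P = 6*n + 0 = 6*n)
97*(M(11, l(6, -4)) - 93) = 97*(6*6 - 93) = 97*(36 - 93) = 97*(-57) = -5529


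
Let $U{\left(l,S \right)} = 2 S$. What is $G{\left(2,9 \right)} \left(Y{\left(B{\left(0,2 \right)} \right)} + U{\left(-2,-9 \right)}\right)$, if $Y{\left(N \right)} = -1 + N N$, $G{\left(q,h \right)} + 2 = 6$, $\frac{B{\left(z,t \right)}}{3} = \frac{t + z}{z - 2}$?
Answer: $-40$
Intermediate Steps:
$B{\left(z,t \right)} = \frac{3 \left(t + z\right)}{-2 + z}$ ($B{\left(z,t \right)} = 3 \frac{t + z}{z - 2} = 3 \frac{t + z}{-2 + z} = \frac{3 \left(t + z\right)}{-2 + z}$)
$G{\left(q,h \right)} = 4$ ($G{\left(q,h \right)} = -2 + 6 = 4$)
$Y{\left(N \right)} = -1 + N^{2}$
$G{\left(2,9 \right)} \left(Y{\left(B{\left(0,2 \right)} \right)} + U{\left(-2,-9 \right)}\right) = 4 \left(\left(-1 + \left(\frac{3 \left(2 + 0\right)}{-2 + 0}\right)^{2}\right) + 2 \left(-9\right)\right) = 4 \left(\left(-1 + \left(3 \frac{1}{-2} \cdot 2\right)^{2}\right) - 18\right) = 4 \left(\left(-1 + \left(3 \left(- \frac{1}{2}\right) 2\right)^{2}\right) - 18\right) = 4 \left(\left(-1 + \left(-3\right)^{2}\right) - 18\right) = 4 \left(\left(-1 + 9\right) - 18\right) = 4 \left(8 - 18\right) = 4 \left(-10\right) = -40$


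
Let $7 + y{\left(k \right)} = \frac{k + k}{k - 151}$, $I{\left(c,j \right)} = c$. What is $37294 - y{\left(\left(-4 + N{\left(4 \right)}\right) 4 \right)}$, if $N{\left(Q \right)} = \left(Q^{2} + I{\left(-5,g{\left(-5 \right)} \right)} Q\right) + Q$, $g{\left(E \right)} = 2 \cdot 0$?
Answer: $\frac{6229235}{167} \approx 37301.0$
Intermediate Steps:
$g{\left(E \right)} = 0$
$N{\left(Q \right)} = Q^{2} - 4 Q$ ($N{\left(Q \right)} = \left(Q^{2} - 5 Q\right) + Q = Q^{2} - 4 Q$)
$y{\left(k \right)} = -7 + \frac{2 k}{-151 + k}$ ($y{\left(k \right)} = -7 + \frac{k + k}{k - 151} = -7 + \frac{2 k}{-151 + k}$)
$37294 - y{\left(\left(-4 + N{\left(4 \right)}\right) 4 \right)} = 37294 - \frac{1057 - 5 \left(-4 + 4 \left(-4 + 4\right)\right) 4}{-151 + \left(-4 + 4 \left(-4 + 4\right)\right) 4} = 37294 - \frac{1057 - 5 \left(-4 + 4 \cdot 0\right) 4}{-151 + \left(-4 + 4 \cdot 0\right) 4} = 37294 - \frac{1057 - 5 \left(-4 + 0\right) 4}{-151 + \left(-4 + 0\right) 4} = 37294 - \frac{1057 - 5 \left(\left(-4\right) 4\right)}{-151 - 16} = 37294 - \frac{1057 - -80}{-151 - 16} = 37294 - \frac{1057 + 80}{-167} = 37294 - \left(- \frac{1}{167}\right) 1137 = 37294 - - \frac{1137}{167} = 37294 + \frac{1137}{167} = \frac{6229235}{167}$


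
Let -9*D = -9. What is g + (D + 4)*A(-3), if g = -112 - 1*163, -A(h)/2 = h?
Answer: -245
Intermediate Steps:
D = 1 (D = -1/9*(-9) = 1)
A(h) = -2*h
g = -275 (g = -112 - 163 = -275)
g + (D + 4)*A(-3) = -275 + (1 + 4)*(-2*(-3)) = -275 + 5*6 = -275 + 30 = -245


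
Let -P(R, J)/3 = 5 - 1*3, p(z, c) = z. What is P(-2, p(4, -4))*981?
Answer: -5886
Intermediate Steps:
P(R, J) = -6 (P(R, J) = -3*(5 - 1*3) = -3*(5 - 3) = -3*2 = -6)
P(-2, p(4, -4))*981 = -6*981 = -5886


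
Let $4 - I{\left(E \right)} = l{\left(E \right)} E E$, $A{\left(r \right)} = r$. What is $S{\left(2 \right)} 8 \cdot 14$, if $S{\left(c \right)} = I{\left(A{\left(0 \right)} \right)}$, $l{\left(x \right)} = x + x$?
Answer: $448$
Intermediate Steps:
$l{\left(x \right)} = 2 x$
$I{\left(E \right)} = 4 - 2 E^{3}$ ($I{\left(E \right)} = 4 - 2 E E E = 4 - 2 E^{2} E = 4 - 2 E^{3}$)
$S{\left(c \right)} = 4$ ($S{\left(c \right)} = 4 - 2 \cdot 0^{3} = 4 - 0 = 4 + 0 = 4$)
$S{\left(2 \right)} 8 \cdot 14 = 4 \cdot 8 \cdot 14 = 32 \cdot 14 = 448$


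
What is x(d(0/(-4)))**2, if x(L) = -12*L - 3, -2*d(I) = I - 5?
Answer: 1089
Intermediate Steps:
d(I) = 5/2 - I/2 (d(I) = -(I - 5)/2 = -(-5 + I)/2 = 5/2 - I/2)
x(L) = -3 - 12*L
x(d(0/(-4)))**2 = (-3 - 12*(5/2 - 0/(-4)))**2 = (-3 - 12*(5/2 - 0*(-1)/4))**2 = (-3 - 12*(5/2 - 1/2*0))**2 = (-3 - 12*(5/2 + 0))**2 = (-3 - 12*5/2)**2 = (-3 - 30)**2 = (-33)**2 = 1089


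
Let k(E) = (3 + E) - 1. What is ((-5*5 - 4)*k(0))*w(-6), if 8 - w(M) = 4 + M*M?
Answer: 1856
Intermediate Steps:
w(M) = 4 - M**2 (w(M) = 8 - (4 + M*M) = 8 - (4 + M**2) = 8 + (-4 - M**2) = 4 - M**2)
k(E) = 2 + E
((-5*5 - 4)*k(0))*w(-6) = ((-5*5 - 4)*(2 + 0))*(4 - 1*(-6)**2) = ((-25 - 4)*2)*(4 - 1*36) = (-29*2)*(4 - 36) = -58*(-32) = 1856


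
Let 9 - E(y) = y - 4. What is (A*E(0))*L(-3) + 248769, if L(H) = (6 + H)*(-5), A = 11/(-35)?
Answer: 1741812/7 ≈ 2.4883e+5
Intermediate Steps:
E(y) = 13 - y (E(y) = 9 - (y - 4) = 9 - (-4 + y) = 9 + (4 - y) = 13 - y)
A = -11/35 (A = 11*(-1/35) = -11/35 ≈ -0.31429)
L(H) = -30 - 5*H
(A*E(0))*L(-3) + 248769 = (-11*(13 - 1*0)/35)*(-30 - 5*(-3)) + 248769 = (-11*(13 + 0)/35)*(-30 + 15) + 248769 = -11/35*13*(-15) + 248769 = -143/35*(-15) + 248769 = 429/7 + 248769 = 1741812/7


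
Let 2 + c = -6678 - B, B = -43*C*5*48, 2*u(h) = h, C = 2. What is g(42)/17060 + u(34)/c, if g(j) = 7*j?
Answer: 219713/11907880 ≈ 0.018451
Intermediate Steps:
u(h) = h/2
B = -20640 (B = -43*2*5*48 = -430*48 = -43*480 = -20640)
c = 13960 (c = -2 + (-6678 - 1*(-20640)) = -2 + (-6678 + 20640) = -2 + 13962 = 13960)
g(42)/17060 + u(34)/c = (7*42)/17060 + ((½)*34)/13960 = 294*(1/17060) + 17*(1/13960) = 147/8530 + 17/13960 = 219713/11907880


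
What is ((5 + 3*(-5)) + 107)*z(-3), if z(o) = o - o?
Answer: 0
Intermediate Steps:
z(o) = 0
((5 + 3*(-5)) + 107)*z(-3) = ((5 + 3*(-5)) + 107)*0 = ((5 - 15) + 107)*0 = (-10 + 107)*0 = 97*0 = 0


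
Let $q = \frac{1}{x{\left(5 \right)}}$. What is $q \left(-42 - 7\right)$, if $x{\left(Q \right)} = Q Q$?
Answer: $- \frac{49}{25} \approx -1.96$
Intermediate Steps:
$x{\left(Q \right)} = Q^{2}$
$q = \frac{1}{25}$ ($q = \frac{1}{5^{2}} = \frac{1}{25} \approx 0.04$)
$q \left(-42 - 7\right) = \frac{-42 - 7}{25} = \frac{1}{25} \left(-49\right) = - \frac{49}{25}$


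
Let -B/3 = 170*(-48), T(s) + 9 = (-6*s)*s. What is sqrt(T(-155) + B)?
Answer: I*sqrt(119679) ≈ 345.95*I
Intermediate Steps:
T(s) = -9 - 6*s**2 (T(s) = -9 + (-6*s)*s = -9 - 6*s**2)
B = 24480 (B = -510*(-48) = -3*(-8160) = 24480)
sqrt(T(-155) + B) = sqrt((-9 - 6*(-155)**2) + 24480) = sqrt((-9 - 6*24025) + 24480) = sqrt((-9 - 144150) + 24480) = sqrt(-144159 + 24480) = sqrt(-119679) = I*sqrt(119679)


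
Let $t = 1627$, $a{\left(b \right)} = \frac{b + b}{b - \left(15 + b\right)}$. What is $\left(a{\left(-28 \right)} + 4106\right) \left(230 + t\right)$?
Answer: $\frac{38158874}{5} \approx 7.6318 \cdot 10^{6}$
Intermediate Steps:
$a{\left(b \right)} = - \frac{2 b}{15}$ ($a{\left(b \right)} = \frac{2 b}{-15} = 2 b \left(- \frac{1}{15}\right) = - \frac{2 b}{15}$)
$\left(a{\left(-28 \right)} + 4106\right) \left(230 + t\right) = \left(\left(- \frac{2}{15}\right) \left(-28\right) + 4106\right) \left(230 + 1627\right) = \left(\frac{56}{15} + 4106\right) 1857 = \frac{61646}{15} \cdot 1857 = \frac{38158874}{5}$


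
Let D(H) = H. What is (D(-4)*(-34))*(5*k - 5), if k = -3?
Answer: -2720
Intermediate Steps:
(D(-4)*(-34))*(5*k - 5) = (-4*(-34))*(5*(-3) - 5) = 136*(-15 - 5) = 136*(-20) = -2720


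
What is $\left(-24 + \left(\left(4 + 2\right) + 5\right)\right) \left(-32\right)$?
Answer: $416$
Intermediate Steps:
$\left(-24 + \left(\left(4 + 2\right) + 5\right)\right) \left(-32\right) = \left(-24 + \left(6 + 5\right)\right) \left(-32\right) = \left(-24 + 11\right) \left(-32\right) = \left(-13\right) \left(-32\right) = 416$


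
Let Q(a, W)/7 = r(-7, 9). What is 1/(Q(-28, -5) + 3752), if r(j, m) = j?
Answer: 1/3703 ≈ 0.00027005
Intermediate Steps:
Q(a, W) = -49 (Q(a, W) = 7*(-7) = -49)
1/(Q(-28, -5) + 3752) = 1/(-49 + 3752) = 1/3703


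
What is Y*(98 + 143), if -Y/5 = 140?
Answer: -168700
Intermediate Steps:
Y = -700 (Y = -5*140 = -700)
Y*(98 + 143) = -700*(98 + 143) = -700*241 = -168700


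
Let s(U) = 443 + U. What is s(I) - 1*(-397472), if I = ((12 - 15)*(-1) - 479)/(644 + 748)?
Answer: 138474301/348 ≈ 3.9791e+5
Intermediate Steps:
I = -119/348 (I = (-3*(-1) - 479)/1392 = (3 - 479)*(1/1392) = -476*1/1392 = -119/348 ≈ -0.34195)
s(I) - 1*(-397472) = (443 - 119/348) - 1*(-397472) = 154045/348 + 397472 = 138474301/348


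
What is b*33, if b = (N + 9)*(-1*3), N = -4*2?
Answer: -99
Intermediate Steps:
N = -8
b = -3 (b = (-8 + 9)*(-1*3) = 1*(-3) = -3)
b*33 = -3*33 = -99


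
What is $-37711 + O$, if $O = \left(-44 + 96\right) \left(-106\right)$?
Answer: $-43223$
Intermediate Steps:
$O = -5512$ ($O = 52 \left(-106\right) = -5512$)
$-37711 + O = -37711 - 5512 = -43223$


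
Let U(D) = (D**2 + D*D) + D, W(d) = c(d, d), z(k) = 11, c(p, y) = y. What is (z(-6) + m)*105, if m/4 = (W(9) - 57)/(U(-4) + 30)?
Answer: 23415/29 ≈ 807.41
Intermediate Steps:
W(d) = d
U(D) = D + 2*D**2 (U(D) = (D**2 + D**2) + D = 2*D**2 + D = D + 2*D**2)
m = -96/29 (m = 4*((9 - 57)/(-4*(1 + 2*(-4)) + 30)) = 4*(-48/(-4*(1 - 8) + 30)) = 4*(-48/(-4*(-7) + 30)) = 4*(-48/(28 + 30)) = 4*(-48/58) = 4*(-48*1/58) = 4*(-24/29) = -96/29 ≈ -3.3103)
(z(-6) + m)*105 = (11 - 96/29)*105 = (223/29)*105 = 23415/29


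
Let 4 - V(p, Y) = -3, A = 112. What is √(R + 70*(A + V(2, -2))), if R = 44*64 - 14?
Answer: 22*√23 ≈ 105.51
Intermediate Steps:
V(p, Y) = 7 (V(p, Y) = 4 - 1*(-3) = 4 + 3 = 7)
R = 2802 (R = 2816 - 14 = 2802)
√(R + 70*(A + V(2, -2))) = √(2802 + 70*(112 + 7)) = √(2802 + 70*119) = √(2802 + 8330) = √11132 = 22*√23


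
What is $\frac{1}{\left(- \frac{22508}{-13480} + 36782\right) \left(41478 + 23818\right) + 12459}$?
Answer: $\frac{1685}{4047098644031} \approx 4.1635 \cdot 10^{-10}$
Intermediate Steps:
$\frac{1}{\left(- \frac{22508}{-13480} + 36782\right) \left(41478 + 23818\right) + 12459} = \frac{1}{\left(\left(-22508\right) \left(- \frac{1}{13480}\right) + 36782\right) 65296 + 12459} = \frac{1}{\left(\frac{5627}{3370} + 36782\right) 65296 + 12459} = \frac{1}{\frac{123960967}{3370} \cdot 65296 + 12459} = \frac{1}{\frac{4047077650616}{1685} + 12459} = \frac{1}{\frac{4047098644031}{1685}} = \frac{1685}{4047098644031}$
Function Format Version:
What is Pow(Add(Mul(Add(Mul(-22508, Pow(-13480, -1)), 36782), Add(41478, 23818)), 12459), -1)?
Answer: Rational(1685, 4047098644031) ≈ 4.1635e-10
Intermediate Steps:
Pow(Add(Mul(Add(Mul(-22508, Pow(-13480, -1)), 36782), Add(41478, 23818)), 12459), -1) = Pow(Add(Mul(Add(Mul(-22508, Rational(-1, 13480)), 36782), 65296), 12459), -1) = Pow(Add(Mul(Add(Rational(5627, 3370), 36782), 65296), 12459), -1) = Pow(Add(Mul(Rational(123960967, 3370), 65296), 12459), -1) = Pow(Add(Rational(4047077650616, 1685), 12459), -1) = Pow(Rational(4047098644031, 1685), -1) = Rational(1685, 4047098644031)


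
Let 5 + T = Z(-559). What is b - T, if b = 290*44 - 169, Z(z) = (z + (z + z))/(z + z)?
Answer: 25189/2 ≈ 12595.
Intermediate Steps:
Z(z) = 3/2 (Z(z) = (z + 2*z)/((2*z)) = (3*z)*(1/(2*z)) = 3/2)
b = 12591 (b = 12760 - 169 = 12591)
T = -7/2 (T = -5 + 3/2 = -7/2 ≈ -3.5000)
b - T = 12591 - 1*(-7/2) = 12591 + 7/2 = 25189/2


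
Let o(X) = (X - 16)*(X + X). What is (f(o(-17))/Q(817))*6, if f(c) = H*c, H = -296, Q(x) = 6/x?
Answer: -271335504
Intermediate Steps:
o(X) = 2*X*(-16 + X) (o(X) = (-16 + X)*(2*X) = 2*X*(-16 + X))
f(c) = -296*c
(f(o(-17))/Q(817))*6 = ((-592*(-17)*(-16 - 17))/((6/817)))*6 = ((-592*(-17)*(-33))/((6*(1/817))))*6 = ((-296*1122)/(6/817))*6 = -332112*817/6*6 = -45222584*6 = -271335504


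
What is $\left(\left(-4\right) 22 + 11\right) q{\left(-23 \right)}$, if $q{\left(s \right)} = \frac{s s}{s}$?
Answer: $1771$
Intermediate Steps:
$q{\left(s \right)} = s$ ($q{\left(s \right)} = \frac{s^{2}}{s} = s$)
$\left(\left(-4\right) 22 + 11\right) q{\left(-23 \right)} = \left(\left(-4\right) 22 + 11\right) \left(-23\right) = \left(-88 + 11\right) \left(-23\right) = \left(-77\right) \left(-23\right) = 1771$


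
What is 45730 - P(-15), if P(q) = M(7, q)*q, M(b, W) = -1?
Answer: 45715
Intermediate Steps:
P(q) = -q
45730 - P(-15) = 45730 - (-1)*(-15) = 45730 - 1*15 = 45730 - 15 = 45715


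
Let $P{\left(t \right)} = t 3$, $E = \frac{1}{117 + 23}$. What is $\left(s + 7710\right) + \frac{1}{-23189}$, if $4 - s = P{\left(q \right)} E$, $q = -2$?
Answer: $\frac{12521665717}{1623230} \approx 7714.0$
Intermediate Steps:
$E = \frac{1}{140} \approx 0.0071429$
$P{\left(t \right)} = 3 t$
$s = \frac{283}{70}$ ($s = 4 - 3 \left(-2\right) \frac{1}{140} = 4 - \left(-6\right) \frac{1}{140} = 4 - - \frac{3}{70} = 4 + \frac{3}{70} = \frac{283}{70} \approx 4.0429$)
$\left(s + 7710\right) + \frac{1}{-23189} = \left(\frac{283}{70} + 7710\right) + \frac{1}{-23189} = \frac{539983}{70} - \frac{1}{23189} = \frac{12521665717}{1623230}$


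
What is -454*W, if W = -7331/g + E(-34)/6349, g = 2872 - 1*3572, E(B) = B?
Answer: -1508600459/317450 ≈ -4752.2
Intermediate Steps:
g = -700 (g = 2872 - 3572 = -700)
W = 6645817/634900 (W = -7331/(-700) - 34/6349 = -7331*(-1/700) - 34*1/6349 = 7331/700 - 34/6349 = 6645817/634900 ≈ 10.467)
-454*W = -454*6645817/634900 = -1508600459/317450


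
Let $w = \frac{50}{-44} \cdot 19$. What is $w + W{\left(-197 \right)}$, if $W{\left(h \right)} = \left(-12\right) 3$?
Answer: $- \frac{1267}{22} \approx -57.591$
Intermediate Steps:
$W{\left(h \right)} = -36$
$w = - \frac{475}{22}$ ($w = 50 \left(- \frac{1}{44}\right) 19 = \left(- \frac{25}{22}\right) 19 = - \frac{475}{22} \approx -21.591$)
$w + W{\left(-197 \right)} = - \frac{475}{22} - 36 = - \frac{1267}{22}$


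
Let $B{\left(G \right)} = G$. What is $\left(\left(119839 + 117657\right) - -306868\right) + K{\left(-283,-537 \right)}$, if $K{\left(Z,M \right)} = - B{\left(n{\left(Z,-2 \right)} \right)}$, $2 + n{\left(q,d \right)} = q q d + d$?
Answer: $704546$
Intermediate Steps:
$n{\left(q,d \right)} = -2 + d + d q^{2}$ ($n{\left(q,d \right)} = -2 + \left(q q d + d\right) = -2 + \left(q^{2} d + d\right) = -2 + \left(d q^{2} + d\right) = -2 + \left(d + d q^{2}\right) = -2 + d + d q^{2}$)
$K{\left(Z,M \right)} = 4 + 2 Z^{2}$ ($K{\left(Z,M \right)} = - (-2 - 2 - 2 Z^{2}) = - (-4 - 2 Z^{2}) = 4 + 2 Z^{2}$)
$\left(\left(119839 + 117657\right) - -306868\right) + K{\left(-283,-537 \right)} = \left(\left(119839 + 117657\right) - -306868\right) + \left(4 + 2 \left(-283\right)^{2}\right) = \left(237496 + 306868\right) + \left(4 + 2 \cdot 80089\right) = 544364 + \left(4 + 160178\right) = 544364 + 160182 = 704546$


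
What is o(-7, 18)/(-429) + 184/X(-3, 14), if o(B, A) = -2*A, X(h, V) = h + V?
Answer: 2404/143 ≈ 16.811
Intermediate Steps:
X(h, V) = V + h
o(-7, 18)/(-429) + 184/X(-3, 14) = -2*18/(-429) + 184/(14 - 3) = -36*(-1/429) + 184/11 = 12/143 + 184*(1/11) = 12/143 + 184/11 = 2404/143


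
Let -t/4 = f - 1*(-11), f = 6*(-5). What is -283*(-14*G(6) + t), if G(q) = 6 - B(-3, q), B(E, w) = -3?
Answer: 14150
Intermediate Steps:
f = -30
G(q) = 9 (G(q) = 6 - 1*(-3) = 6 + 3 = 9)
t = 76 (t = -4*(-30 - 1*(-11)) = -4*(-30 + 11) = -4*(-19) = 76)
-283*(-14*G(6) + t) = -283*(-14*9 + 76) = -283*(-126 + 76) = -283*(-50) = 14150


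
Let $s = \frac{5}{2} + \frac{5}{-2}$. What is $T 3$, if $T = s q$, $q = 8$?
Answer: $0$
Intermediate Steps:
$s = 0$ ($s = 5 \cdot \frac{1}{2} + 5 \left(- \frac{1}{2}\right) = \frac{5}{2} - \frac{5}{2} = 0$)
$T = 0$ ($T = 0 \cdot 8 = 0$)
$T 3 = 0 \cdot 3 = 0$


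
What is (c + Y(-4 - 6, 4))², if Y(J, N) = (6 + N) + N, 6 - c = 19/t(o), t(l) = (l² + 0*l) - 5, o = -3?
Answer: 3721/16 ≈ 232.56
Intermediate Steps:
t(l) = -5 + l² (t(l) = (l² + 0) - 5 = l² - 5 = -5 + l²)
c = 5/4 (c = 6 - 19/(-5 + (-3)²) = 6 - 19/(-5 + 9) = 6 - 19/4 = 5/4 ≈ 1.2500)
Y(J, N) = 6 + 2*N
(c + Y(-4 - 6, 4))² = (5/4 + (6 + 2*4))² = (5/4 + (6 + 8))² = (5/4 + 14)² = (61/4)² = 3721/16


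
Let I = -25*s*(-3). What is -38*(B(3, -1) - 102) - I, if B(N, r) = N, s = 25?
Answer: 1887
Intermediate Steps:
I = 1875 (I = -25*25*(-3) = -625*(-3) = 1875)
-38*(B(3, -1) - 102) - I = -38*(3 - 102) - 1*1875 = -38*(-99) - 1875 = 3762 - 1875 = 1887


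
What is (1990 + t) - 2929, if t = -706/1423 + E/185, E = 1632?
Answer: -245004719/263255 ≈ -930.67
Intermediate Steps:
t = 2191726/263255 (t = -706/1423 + 1632/185 = 2191726/263255 ≈ 8.3255)
(1990 + t) - 2929 = (1990 + 2191726/263255) - 2929 = 526069176/263255 - 2929 = -245004719/263255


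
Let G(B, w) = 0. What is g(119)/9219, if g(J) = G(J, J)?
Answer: 0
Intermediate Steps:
g(J) = 0
g(119)/9219 = 0/9219 = 0*(1/9219) = 0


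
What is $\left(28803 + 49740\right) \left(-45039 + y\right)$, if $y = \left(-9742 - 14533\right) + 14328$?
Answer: $-4318765398$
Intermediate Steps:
$y = -9947$ ($y = -24275 + 14328 = -9947$)
$\left(28803 + 49740\right) \left(-45039 + y\right) = \left(28803 + 49740\right) \left(-45039 - 9947\right) = 78543 \left(-54986\right) = -4318765398$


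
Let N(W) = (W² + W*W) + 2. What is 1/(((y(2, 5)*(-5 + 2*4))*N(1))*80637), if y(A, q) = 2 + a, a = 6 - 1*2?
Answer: 1/5805864 ≈ 1.7224e-7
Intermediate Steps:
a = 4 (a = 6 - 2 = 4)
y(A, q) = 6 (y(A, q) = 2 + 4 = 6)
N(W) = 2 + 2*W² (N(W) = (W² + W²) + 2 = 2*W² + 2 = 2 + 2*W²)
1/(((y(2, 5)*(-5 + 2*4))*N(1))*80637) = 1/(((6*(-5 + 2*4))*(2 + 2*1²))*80637) = 1/(((6*(-5 + 8))*(2 + 2*1))*80637) = 1/(((6*3)*(2 + 2))*80637) = 1/((18*4)*80637) = 1/(72*80637) = 1/5805864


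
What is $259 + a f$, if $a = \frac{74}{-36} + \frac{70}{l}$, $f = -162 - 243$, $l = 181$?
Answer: $\frac{338423}{362} \approx 934.87$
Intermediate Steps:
$f = -405$
$a = - \frac{5437}{3258}$ ($a = \frac{74}{-36} + \frac{70}{181} = 74 \left(- \frac{1}{36}\right) + 70 \cdot \frac{1}{181} = - \frac{37}{18} + \frac{70}{181} = - \frac{5437}{3258} \approx -1.6688$)
$259 + a f = 259 - - \frac{244665}{362} = 259 + \frac{244665}{362} = \frac{338423}{362}$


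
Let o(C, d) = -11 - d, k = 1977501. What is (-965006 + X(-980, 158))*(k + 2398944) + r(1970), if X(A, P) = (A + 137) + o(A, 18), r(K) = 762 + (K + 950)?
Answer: -4227111940028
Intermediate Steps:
r(K) = 1712 + K (r(K) = 762 + (950 + K) = 1712 + K)
X(A, P) = 108 + A (X(A, P) = (A + 137) + (-11 - 1*18) = (137 + A) + (-11 - 18) = (137 + A) - 29 = 108 + A)
(-965006 + X(-980, 158))*(k + 2398944) + r(1970) = (-965006 + (108 - 980))*(1977501 + 2398944) + (1712 + 1970) = (-965006 - 872)*4376445 + 3682 = -965878*4376445 + 3682 = -4227111943710 + 3682 = -4227111940028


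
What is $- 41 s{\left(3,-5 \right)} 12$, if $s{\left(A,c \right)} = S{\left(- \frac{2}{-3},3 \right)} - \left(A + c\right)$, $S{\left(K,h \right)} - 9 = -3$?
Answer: $-3936$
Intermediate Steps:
$S{\left(K,h \right)} = 6$ ($S{\left(K,h \right)} = 9 - 3 = 6$)
$s{\left(A,c \right)} = 6 - A - c$ ($s{\left(A,c \right)} = 6 - \left(A + c\right) = 6 - A - c$)
$- 41 s{\left(3,-5 \right)} 12 = - 41 \left(6 - 3 - -5\right) 12 = - 41 \left(6 - 3 + 5\right) 12 = \left(-41\right) 8 \cdot 12 = \left(-328\right) 12 = -3936$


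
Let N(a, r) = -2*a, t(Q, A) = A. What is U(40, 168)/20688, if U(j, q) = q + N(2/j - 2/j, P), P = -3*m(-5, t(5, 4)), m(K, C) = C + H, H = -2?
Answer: 7/862 ≈ 0.0081207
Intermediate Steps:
m(K, C) = -2 + C (m(K, C) = C - 2 = -2 + C)
P = -6 (P = -3*(-2 + 4) = -3*2 = -6)
U(j, q) = q (U(j, q) = q - 2*(2/j - 2/j) = q - 2*0 = q + 0 = q)
U(40, 168)/20688 = 168/20688 = 168*(1/20688) = 7/862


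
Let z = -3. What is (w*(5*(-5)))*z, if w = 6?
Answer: 450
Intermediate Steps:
(w*(5*(-5)))*z = (6*(5*(-5)))*(-3) = (6*(-25))*(-3) = -150*(-3) = 450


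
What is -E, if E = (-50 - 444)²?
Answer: -244036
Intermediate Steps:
E = 244036 (E = (-494)² = 244036)
-E = -1*244036 = -244036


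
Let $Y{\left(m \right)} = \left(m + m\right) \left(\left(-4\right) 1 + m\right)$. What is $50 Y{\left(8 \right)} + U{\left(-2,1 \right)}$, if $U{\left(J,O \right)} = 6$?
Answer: $3206$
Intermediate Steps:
$Y{\left(m \right)} = 2 m \left(-4 + m\right)$
$50 Y{\left(8 \right)} + U{\left(-2,1 \right)} = 50 \cdot 2 \cdot 8 \left(-4 + 8\right) + 6 = 50 \cdot 2 \cdot 8 \cdot 4 + 6 = 50 \cdot 64 + 6 = 3200 + 6 = 3206$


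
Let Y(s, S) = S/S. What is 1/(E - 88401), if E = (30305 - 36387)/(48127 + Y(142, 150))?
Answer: -24064/2127284705 ≈ -1.1312e-5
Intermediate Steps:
Y(s, S) = 1
E = -3041/24064 (E = (30305 - 36387)/(48127 + 1) = -6082/48128 = -6082*1/48128 = -3041/24064 ≈ -0.12637)
1/(E - 88401) = 1/(-3041/24064 - 88401) = 1/(-2127284705/24064) = -24064/2127284705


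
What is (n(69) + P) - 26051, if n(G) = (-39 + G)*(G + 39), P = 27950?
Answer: 5139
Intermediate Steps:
n(G) = (-39 + G)*(39 + G)
(n(69) + P) - 26051 = ((-1521 + 69²) + 27950) - 26051 = ((-1521 + 4761) + 27950) - 26051 = (3240 + 27950) - 26051 = 31190 - 26051 = 5139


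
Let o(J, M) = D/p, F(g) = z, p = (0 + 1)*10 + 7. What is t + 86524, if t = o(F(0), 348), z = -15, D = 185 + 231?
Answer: 1471324/17 ≈ 86549.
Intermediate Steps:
D = 416
p = 17 (p = 1*10 + 7 = 10 + 7 = 17)
F(g) = -15
o(J, M) = 416/17
t = 416/17 ≈ 24.471
t + 86524 = 416/17 + 86524 = 1471324/17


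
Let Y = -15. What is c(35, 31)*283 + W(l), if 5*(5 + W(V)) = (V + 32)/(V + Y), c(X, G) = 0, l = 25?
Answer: -193/50 ≈ -3.8600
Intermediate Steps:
W(V) = -5 + (32 + V)/(5*(-15 + V)) (W(V) = -5 + ((V + 32)/(V - 15))/5 = -5 + ((32 + V)/(-15 + V))/5 = -5 + (32 + V)/(5*(-15 + V)))
c(35, 31)*283 + W(l) = 0*283 + (407 - 24*25)/(5*(-15 + 25)) = 0 + (1/5)*(407 - 600)/10 = 0 + (1/5)*(1/10)*(-193) = 0 - 193/50 = -193/50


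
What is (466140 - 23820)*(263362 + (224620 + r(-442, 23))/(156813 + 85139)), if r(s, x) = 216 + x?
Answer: 1761572227967535/15122 ≈ 1.1649e+11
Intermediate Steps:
(466140 - 23820)*(263362 + (224620 + r(-442, 23))/(156813 + 85139)) = (466140 - 23820)*(263362 + (224620 + (216 + 23))/(156813 + 85139)) = 442320*(263362 + (224620 + 239)/241952) = 442320*(263362 + 224859*(1/241952)) = 442320*(263362 + 224859/241952) = 442320*(63721187483/241952) = 1761572227967535/15122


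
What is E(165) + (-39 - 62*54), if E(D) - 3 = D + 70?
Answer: -3149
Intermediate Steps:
E(D) = 73 + D (E(D) = 3 + (D + 70) = 3 + (70 + D) = 73 + D)
E(165) + (-39 - 62*54) = (73 + 165) + (-39 - 62*54) = 238 + (-39 - 3348) = 238 - 3387 = -3149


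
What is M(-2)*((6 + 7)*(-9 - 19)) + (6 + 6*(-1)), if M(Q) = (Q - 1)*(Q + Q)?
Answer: -4368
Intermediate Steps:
M(Q) = 2*Q*(-1 + Q) (M(Q) = (-1 + Q)*(2*Q) = 2*Q*(-1 + Q))
M(-2)*((6 + 7)*(-9 - 19)) + (6 + 6*(-1)) = (2*(-2)*(-1 - 2))*((6 + 7)*(-9 - 19)) + (6 + 6*(-1)) = (2*(-2)*(-3))*(13*(-28)) + (6 - 6) = 12*(-364) + 0 = -4368 + 0 = -4368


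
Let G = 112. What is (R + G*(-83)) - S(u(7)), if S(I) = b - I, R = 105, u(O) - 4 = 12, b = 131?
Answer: -9306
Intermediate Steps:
u(O) = 16 (u(O) = 4 + 12 = 16)
S(I) = 131 - I
(R + G*(-83)) - S(u(7)) = (105 + 112*(-83)) - (131 - 1*16) = (105 - 9296) - (131 - 16) = -9191 - 1*115 = -9191 - 115 = -9306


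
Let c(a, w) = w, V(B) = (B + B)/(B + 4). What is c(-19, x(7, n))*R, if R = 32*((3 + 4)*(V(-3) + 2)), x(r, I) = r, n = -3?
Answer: -6272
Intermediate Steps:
V(B) = 2*B/(4 + B) (V(B) = (2*B)/(4 + B) = 2*B/(4 + B))
R = -896 (R = 32*((3 + 4)*(2*(-3)/(4 - 3) + 2)) = 32*(7*(2*(-3)/1 + 2)) = 32*(7*(2*(-3)*1 + 2)) = 32*(7*(-6 + 2)) = 32*(7*(-4)) = 32*(-28) = -896)
c(-19, x(7, n))*R = 7*(-896) = -6272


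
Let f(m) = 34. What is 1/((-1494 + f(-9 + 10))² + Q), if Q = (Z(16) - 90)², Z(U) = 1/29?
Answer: 841/1799482481 ≈ 4.6736e-7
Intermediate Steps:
Z(U) = 1/29
Q = 6806881/841 (Q = (1/29 - 90)² = (-2609/29)² = 6806881/841 ≈ 8093.8)
1/((-1494 + f(-9 + 10))² + Q) = 1/((-1494 + 34)² + 6806881/841) = 1/((-1460)² + 6806881/841) = 1/(2131600 + 6806881/841) = 1/(1799482481/841) = 841/1799482481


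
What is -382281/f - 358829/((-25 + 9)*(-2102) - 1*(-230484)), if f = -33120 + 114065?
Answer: -130011942001/21378869620 ≈ -6.0813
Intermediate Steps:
f = 80945
-382281/f - 358829/((-25 + 9)*(-2102) - 1*(-230484)) = -382281/80945 - 358829/((-25 + 9)*(-2102) - 1*(-230484)) = -382281*1/80945 - 358829/(-16*(-2102) + 230484) = -382281/80945 - 358829/(33632 + 230484) = -382281/80945 - 358829/264116 = -130011942001/21378869620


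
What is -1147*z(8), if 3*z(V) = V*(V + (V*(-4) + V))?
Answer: 146816/3 ≈ 48939.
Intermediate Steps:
z(V) = -2*V²/3 (z(V) = (V*(V + (V*(-4) + V)))/3 = (V*(V + (-4*V + V)))/3 = (V*(V - 3*V))/3 = (V*(-2*V))/3 = (-2*V²)/3 = -2*V²/3)
-1147*z(8) = -(-2294)*8²/3 = -(-2294)*64/3 = -1147*(-128/3) = 146816/3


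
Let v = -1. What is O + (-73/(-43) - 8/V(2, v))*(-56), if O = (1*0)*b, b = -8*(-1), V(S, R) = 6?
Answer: -2632/129 ≈ -20.403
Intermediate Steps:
b = 8
O = 0 (O = (1*0)*8 = 0*8 = 0)
O + (-73/(-43) - 8/V(2, v))*(-56) = 0 + (-73/(-43) - 8/6)*(-56) = 0 + (-73*(-1/43) - 8*⅙)*(-56) = 0 + (73/43 - 4/3)*(-56) = 0 + (47/129)*(-56) = 0 - 2632/129 = -2632/129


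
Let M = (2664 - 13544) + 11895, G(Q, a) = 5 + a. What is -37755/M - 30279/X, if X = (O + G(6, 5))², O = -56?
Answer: -22124553/429548 ≈ -51.507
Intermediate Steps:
M = 1015 (M = -10880 + 11895 = 1015)
X = 2116 (X = (-56 + (5 + 5))² = (-56 + 10)² = (-46)² = 2116)
-37755/M - 30279/X = -37755/1015 - 30279/2116 = -37755*1/1015 - 30279*1/2116 = -7551/203 - 30279/2116 = -22124553/429548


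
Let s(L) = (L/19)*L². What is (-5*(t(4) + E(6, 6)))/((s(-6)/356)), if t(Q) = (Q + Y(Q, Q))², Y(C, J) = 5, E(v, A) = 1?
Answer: 346655/27 ≈ 12839.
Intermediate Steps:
s(L) = L³/19 (s(L) = (L*(1/19))*L² = (L/19)*L² = L³/19)
t(Q) = (5 + Q)² (t(Q) = (Q + 5)² = (5 + Q)²)
(-5*(t(4) + E(6, 6)))/((s(-6)/356)) = (-5*((5 + 4)² + 1))/((((1/19)*(-6)³)/356)) = (-5*(9² + 1))/((((1/19)*(-216))*(1/356))) = (-5*(81 + 1))/((-216/19*1/356)) = (-5*82)/(-54/1691) = -410*(-1691/54) = 346655/27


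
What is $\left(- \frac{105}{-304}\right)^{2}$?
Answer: $\frac{11025}{92416} \approx 0.1193$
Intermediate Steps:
$\left(- \frac{105}{-304}\right)^{2} = \left(\left(-105\right) \left(- \frac{1}{304}\right)\right)^{2} = \left(\frac{105}{304}\right)^{2} = \frac{11025}{92416}$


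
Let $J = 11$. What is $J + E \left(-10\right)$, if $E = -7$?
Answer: $81$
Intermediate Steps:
$J + E \left(-10\right) = 11 - -70 = 11 + 70 = 81$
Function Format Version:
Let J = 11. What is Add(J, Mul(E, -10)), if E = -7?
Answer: 81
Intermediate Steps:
Add(J, Mul(E, -10)) = Add(11, Mul(-7, -10)) = Add(11, 70) = 81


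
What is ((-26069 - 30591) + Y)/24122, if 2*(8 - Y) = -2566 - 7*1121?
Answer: -102891/48244 ≈ -2.1327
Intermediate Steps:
Y = 10429/2 (Y = 8 - (-2566 - 7*1121)/2 = 8 - (-2566 - 7847)/2 = 8 - ½*(-10413) = 8 + 10413/2 = 10429/2 ≈ 5214.5)
((-26069 - 30591) + Y)/24122 = ((-26069 - 30591) + 10429/2)/24122 = (-56660 + 10429/2)*(1/24122) = -102891/2*1/24122 = -102891/48244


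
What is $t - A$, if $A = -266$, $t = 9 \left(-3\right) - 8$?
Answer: $231$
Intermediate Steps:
$t = -35$ ($t = -27 - 8 = -35$)
$t - A = -35 - -266 = -35 + 266 = 231$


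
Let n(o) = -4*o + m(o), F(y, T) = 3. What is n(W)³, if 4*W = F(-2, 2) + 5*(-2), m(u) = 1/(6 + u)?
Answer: 1860867/4913 ≈ 378.76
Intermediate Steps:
W = -7/4 (W = (3 + 5*(-2))/4 = (3 - 10)/4 = (¼)*(-7) = -7/4 ≈ -1.7500)
n(o) = 1/(6 + o) - 4*o (n(o) = -4*o + 1/(6 + o) = 1/(6 + o) - 4*o)
n(W)³ = ((1 - 4*(-7/4)*(6 - 7/4))/(6 - 7/4))³ = ((1 - 4*(-7/4)*17/4)/(17/4))³ = (4*(1 + 119/4)/17)³ = ((4/17)*(123/4))³ = (123/17)³ = 1860867/4913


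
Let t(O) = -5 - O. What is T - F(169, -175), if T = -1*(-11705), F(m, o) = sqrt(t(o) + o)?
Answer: 11705 - I*sqrt(5) ≈ 11705.0 - 2.2361*I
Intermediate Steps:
F(m, o) = I*sqrt(5) (F(m, o) = sqrt((-5 - o) + o) = sqrt(-5) = I*sqrt(5))
T = 11705
T - F(169, -175) = 11705 - I*sqrt(5)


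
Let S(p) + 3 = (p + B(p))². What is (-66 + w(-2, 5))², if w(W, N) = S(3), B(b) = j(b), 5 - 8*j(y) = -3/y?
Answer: 772641/256 ≈ 3018.1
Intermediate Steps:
j(y) = 5/8 + 3/(8*y) (j(y) = 5/8 - (-3)/(8*y) = 5/8 + 3/(8*y))
B(b) = (3 + 5*b)/(8*b)
S(p) = -3 + (p + (3 + 5*p)/(8*p))²
w(W, N) = 177/16 (w(W, N) = -3 + (1/64)*(3 + 5*3 + 8*3²)²/3² = -3 + (1/64)*(⅑)*(3 + 15 + 8*9)² = -3 + (1/64)*(⅑)*(3 + 15 + 72)² = -3 + (1/64)*(⅑)*90² = -3 + (1/64)*(⅑)*8100 = -3 + 225/16 = 177/16)
(-66 + w(-2, 5))² = (-66 + 177/16)² = (-879/16)² = 772641/256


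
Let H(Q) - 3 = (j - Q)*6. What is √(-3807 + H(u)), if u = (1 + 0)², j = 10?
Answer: 25*I*√6 ≈ 61.237*I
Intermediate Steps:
u = 1 (u = 1² = 1)
H(Q) = 63 - 6*Q (H(Q) = 3 + (10 - Q)*6 = 3 + (60 - 6*Q) = 63 - 6*Q)
√(-3807 + H(u)) = √(-3807 + (63 - 6*1)) = √(-3807 + (63 - 6)) = √(-3807 + 57) = √(-3750) = 25*I*√6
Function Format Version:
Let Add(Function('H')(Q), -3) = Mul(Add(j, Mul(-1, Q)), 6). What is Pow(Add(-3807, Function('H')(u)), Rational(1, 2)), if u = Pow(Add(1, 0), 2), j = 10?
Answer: Mul(25, I, Pow(6, Rational(1, 2))) ≈ Mul(61.237, I)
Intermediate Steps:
u = 1 (u = Pow(1, 2) = 1)
Function('H')(Q) = Add(63, Mul(-6, Q)) (Function('H')(Q) = Add(3, Mul(Add(10, Mul(-1, Q)), 6)) = Add(3, Add(60, Mul(-6, Q))) = Add(63, Mul(-6, Q)))
Pow(Add(-3807, Function('H')(u)), Rational(1, 2)) = Pow(Add(-3807, Add(63, Mul(-6, 1))), Rational(1, 2)) = Pow(Add(-3807, Add(63, -6)), Rational(1, 2)) = Pow(Add(-3807, 57), Rational(1, 2)) = Pow(-3750, Rational(1, 2)) = Mul(25, I, Pow(6, Rational(1, 2)))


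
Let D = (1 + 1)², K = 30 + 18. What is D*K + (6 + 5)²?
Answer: 313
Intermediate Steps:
K = 48
D = 4 (D = 2² = 4)
D*K + (6 + 5)² = 4*48 + (6 + 5)² = 192 + 11² = 192 + 121 = 313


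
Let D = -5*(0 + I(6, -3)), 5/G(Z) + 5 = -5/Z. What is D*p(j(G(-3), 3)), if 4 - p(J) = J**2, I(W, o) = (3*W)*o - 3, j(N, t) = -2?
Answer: 0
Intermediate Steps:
G(Z) = 5/(-5 - 5/Z)
I(W, o) = -3 + 3*W*o (I(W, o) = 3*W*o - 3 = -3 + 3*W*o)
D = 285 (D = -5*(0 + (-3 + 3*6*(-3))) = -5*(0 + (-3 - 54)) = -5*(0 - 57) = -5*(-57) = 285)
p(J) = 4 - J**2
D*p(j(G(-3), 3)) = 285*(4 - 1*(-2)**2) = 285*(4 - 1*4) = 285*(4 - 4) = 285*0 = 0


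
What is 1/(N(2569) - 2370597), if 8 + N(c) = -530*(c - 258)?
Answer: -1/3595435 ≈ -2.7813e-7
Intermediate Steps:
N(c) = 136732 - 530*c (N(c) = -8 - 530*(c - 258) = -8 - 530*(-258 + c) = -8 + (136740 - 530*c) = 136732 - 530*c)
1/(N(2569) - 2370597) = 1/((136732 - 530*2569) - 2370597) = 1/((136732 - 1361570) - 2370597) = 1/(-1224838 - 2370597) = 1/(-3595435) = -1/3595435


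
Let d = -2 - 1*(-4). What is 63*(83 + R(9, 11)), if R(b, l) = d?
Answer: 5355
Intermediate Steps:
d = 2 (d = -2 + 4 = 2)
R(b, l) = 2
63*(83 + R(9, 11)) = 63*(83 + 2) = 63*85 = 5355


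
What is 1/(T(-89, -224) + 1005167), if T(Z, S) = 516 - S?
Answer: 1/1005907 ≈ 9.9413e-7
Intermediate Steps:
1/(T(-89, -224) + 1005167) = 1/((516 - 1*(-224)) + 1005167) = 1/((516 + 224) + 1005167) = 1/(740 + 1005167) = 1/1005907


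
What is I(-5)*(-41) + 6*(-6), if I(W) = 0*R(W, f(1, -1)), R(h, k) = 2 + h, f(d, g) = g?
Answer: -36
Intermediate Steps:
I(W) = 0 (I(W) = 0*(2 + W) = 0)
I(-5)*(-41) + 6*(-6) = 0*(-41) + 6*(-6) = 0 - 36 = -36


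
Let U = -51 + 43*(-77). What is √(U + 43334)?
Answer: 2*√9993 ≈ 199.93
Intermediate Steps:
U = -3362 (U = -51 - 3311 = -3362)
√(U + 43334) = √(-3362 + 43334) = √39972 = 2*√9993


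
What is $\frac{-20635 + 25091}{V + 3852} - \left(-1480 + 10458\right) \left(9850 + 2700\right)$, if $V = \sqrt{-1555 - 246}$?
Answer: $\frac{4 \left(- 28168475 \sqrt{1801} + 108504964586 i\right)}{\sqrt{1801} - 3852 i} \approx -1.1267 \cdot 10^{8} - 0.012207 i$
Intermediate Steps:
$V = i \sqrt{1801}$ ($V = \sqrt{-1801} = i \sqrt{1801} \approx 42.438 i$)
$\frac{-20635 + 25091}{V + 3852} - \left(-1480 + 10458\right) \left(9850 + 2700\right) = \frac{-20635 + 25091}{i \sqrt{1801} + 3852} - \left(-1480 + 10458\right) \left(9850 + 2700\right) = \frac{4456}{3852 + i \sqrt{1801}} - 8978 \cdot 12550 = \frac{4456}{3852 + i \sqrt{1801}} - 112673900 = -112673900 + \frac{4456}{3852 + i \sqrt{1801}}$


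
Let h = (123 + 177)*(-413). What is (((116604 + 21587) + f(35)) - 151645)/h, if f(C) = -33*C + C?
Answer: 347/2950 ≈ 0.11763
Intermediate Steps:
f(C) = -32*C
h = -123900 (h = 300*(-413) = -123900)
(((116604 + 21587) + f(35)) - 151645)/h = (((116604 + 21587) - 32*35) - 151645)/(-123900) = ((138191 - 1120) - 151645)*(-1/123900) = (137071 - 151645)*(-1/123900) = -14574*(-1/123900) = 347/2950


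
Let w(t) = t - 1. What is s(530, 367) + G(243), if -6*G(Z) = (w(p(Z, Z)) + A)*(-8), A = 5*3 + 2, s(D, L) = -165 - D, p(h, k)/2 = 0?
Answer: -2021/3 ≈ -673.67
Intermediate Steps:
p(h, k) = 0 (p(h, k) = 2*0 = 0)
w(t) = -1 + t
A = 17 (A = 15 + 2 = 17)
G(Z) = 64/3 (G(Z) = -((-1 + 0) + 17)*(-8)/6 = -(-1 + 17)*(-8)/6 = -8*(-8)/3 = -⅙*(-128) = 64/3)
s(530, 367) + G(243) = (-165 - 1*530) + 64/3 = (-165 - 530) + 64/3 = -695 + 64/3 = -2021/3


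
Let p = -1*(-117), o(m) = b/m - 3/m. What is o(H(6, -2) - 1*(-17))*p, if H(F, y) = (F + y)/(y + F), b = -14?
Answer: -221/2 ≈ -110.50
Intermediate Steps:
H(F, y) = 1 (H(F, y) = (F + y)/(F + y) = 1)
o(m) = -17/m (o(m) = -14/m - 3/m = -17/m)
p = 117
o(H(6, -2) - 1*(-17))*p = -17/(1 - 1*(-17))*117 = -17/(1 + 17)*117 = -17/18*117 = -221/2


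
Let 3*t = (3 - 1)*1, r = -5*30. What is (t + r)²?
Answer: 200704/9 ≈ 22300.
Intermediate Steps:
r = -150
t = ⅔ (t = ((3 - 1)*1)/3 = (2*1)/3 = (⅓)*2 = ⅔ ≈ 0.66667)
(t + r)² = (⅔ - 150)² = (-448/3)² = 200704/9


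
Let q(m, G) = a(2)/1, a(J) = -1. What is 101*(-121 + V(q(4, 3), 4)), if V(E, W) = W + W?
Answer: -11413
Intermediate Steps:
q(m, G) = -1 (q(m, G) = -1/1 = -1*1 = -1)
V(E, W) = 2*W
101*(-121 + V(q(4, 3), 4)) = 101*(-121 + 2*4) = 101*(-121 + 8) = 101*(-113) = -11413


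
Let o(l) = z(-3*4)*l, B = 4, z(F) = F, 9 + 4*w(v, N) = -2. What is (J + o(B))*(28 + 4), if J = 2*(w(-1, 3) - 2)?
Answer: -1840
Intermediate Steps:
w(v, N) = -11/4 (w(v, N) = -9/4 + (¼)*(-2) = -9/4 - ½ = -11/4)
J = -19/2 (J = 2*(-11/4 - 2) = 2*(-19/4) = -19/2 ≈ -9.5000)
o(l) = -12*l (o(l) = (-3*4)*l = -12*l)
(J + o(B))*(28 + 4) = (-19/2 - 12*4)*(28 + 4) = (-19/2 - 48)*32 = -115/2*32 = -1840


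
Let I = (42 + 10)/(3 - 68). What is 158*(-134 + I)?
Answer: -106492/5 ≈ -21298.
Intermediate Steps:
I = -4/5 (I = 52/(-65) = 52*(-1/65) = -4/5 ≈ -0.80000)
158*(-134 + I) = 158*(-134 - 4/5) = 158*(-674/5) = -106492/5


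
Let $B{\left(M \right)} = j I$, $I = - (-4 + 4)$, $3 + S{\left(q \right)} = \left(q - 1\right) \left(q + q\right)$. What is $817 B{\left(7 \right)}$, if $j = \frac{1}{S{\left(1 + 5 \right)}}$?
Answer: $0$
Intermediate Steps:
$S{\left(q \right)} = -3 + 2 q \left(-1 + q\right)$ ($S{\left(q \right)} = -3 + \left(q - 1\right) \left(q + q\right) = -3 + \left(-1 + q\right) 2 q = -3 + 2 q \left(-1 + q\right)$)
$j = \frac{1}{57}$ ($j = \frac{1}{-3 - 2 \left(1 + 5\right) + 2 \left(1 + 5\right)^{2}} = \frac{1}{-3 - 12 + 2 \cdot 6^{2}} = \frac{1}{-3 - 12 + 2 \cdot 36} = \frac{1}{-3 - 12 + 72} = \frac{1}{57} \approx 0.017544$)
$I = 0$ ($I = \left(-1\right) 0 = 0$)
$B{\left(M \right)} = 0$ ($B{\left(M \right)} = \frac{1}{57} \cdot 0 = 0$)
$817 B{\left(7 \right)} = 817 \cdot 0 = 0$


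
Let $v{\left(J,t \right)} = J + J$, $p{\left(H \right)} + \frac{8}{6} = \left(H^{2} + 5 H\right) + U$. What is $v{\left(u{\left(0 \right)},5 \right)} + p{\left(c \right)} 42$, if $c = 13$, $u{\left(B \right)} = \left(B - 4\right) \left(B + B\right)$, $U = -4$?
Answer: $9604$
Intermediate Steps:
$u{\left(B \right)} = 2 B \left(-4 + B\right)$ ($u{\left(B \right)} = \left(-4 + B\right) 2 B = 2 B \left(-4 + B\right)$)
$p{\left(H \right)} = - \frac{16}{3} + H^{2} + 5 H$ ($p{\left(H \right)} = - \frac{4}{3} - \left(4 - H^{2} - 5 H\right) = - \frac{4}{3} + \left(-4 + H^{2} + 5 H\right) = - \frac{16}{3} + H^{2} + 5 H$)
$v{\left(J,t \right)} = 2 J$
$v{\left(u{\left(0 \right)},5 \right)} + p{\left(c \right)} 42 = 2 \cdot 2 \cdot 0 \left(-4 + 0\right) + \left(- \frac{16}{3} + 13^{2} + 5 \cdot 13\right) 42 = 2 \cdot 2 \cdot 0 \left(-4\right) + \left(- \frac{16}{3} + 169 + 65\right) 42 = 2 \cdot 0 + \frac{686}{3} \cdot 42 = 0 + 9604 = 9604$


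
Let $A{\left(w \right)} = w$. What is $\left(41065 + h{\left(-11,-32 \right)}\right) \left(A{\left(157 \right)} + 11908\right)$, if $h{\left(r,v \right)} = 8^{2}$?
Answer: $496221385$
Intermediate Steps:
$h{\left(r,v \right)} = 64$
$\left(41065 + h{\left(-11,-32 \right)}\right) \left(A{\left(157 \right)} + 11908\right) = \left(41065 + 64\right) \left(157 + 11908\right) = 41129 \cdot 12065 = 496221385$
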